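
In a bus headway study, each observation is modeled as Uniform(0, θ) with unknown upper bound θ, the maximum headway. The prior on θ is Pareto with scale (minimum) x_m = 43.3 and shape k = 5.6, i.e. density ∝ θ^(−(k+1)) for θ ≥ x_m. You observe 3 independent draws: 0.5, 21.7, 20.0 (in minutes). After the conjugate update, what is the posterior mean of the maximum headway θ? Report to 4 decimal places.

A Pareto(scale x_m, shape k) prior on the upper bound θ of Uniform(0, θ) is conjugate: posterior is Pareto(max(x_m, max xᵢ), k + n).
Sample maximum = 21.7; prior scale x_m = 43.3 → posterior scale = max = 43.3.
Posterior shape = 5.6 + 3 = 8.6.
E[θ|data] = k·x_m/(k−1) = 8.6·43.3/7.6 = 48.9974.

48.9974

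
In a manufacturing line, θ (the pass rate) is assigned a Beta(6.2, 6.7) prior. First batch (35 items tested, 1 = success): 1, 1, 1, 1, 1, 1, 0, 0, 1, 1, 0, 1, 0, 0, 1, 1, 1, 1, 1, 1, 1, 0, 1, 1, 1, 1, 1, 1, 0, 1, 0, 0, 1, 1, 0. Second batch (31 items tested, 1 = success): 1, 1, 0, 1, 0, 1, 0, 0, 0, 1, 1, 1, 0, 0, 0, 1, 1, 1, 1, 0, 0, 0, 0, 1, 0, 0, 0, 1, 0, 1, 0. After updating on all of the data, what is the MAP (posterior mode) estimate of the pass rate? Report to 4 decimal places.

0.5748

The Beta prior is conjugate to a Binomial/Bernoulli likelihood; the update adds successes to α and failures to β.
After batch 1: Beta(6.2+25, 6.7+10) = Beta(31.2, 16.7).
After batch 2: Beta(31.2+14, 16.7+17) = Beta(45.2, 33.7).
Mode of Beta(a,b) for a,b>1 is (a−1)/(a+b−2) = 44.2/76.9 = 0.5748.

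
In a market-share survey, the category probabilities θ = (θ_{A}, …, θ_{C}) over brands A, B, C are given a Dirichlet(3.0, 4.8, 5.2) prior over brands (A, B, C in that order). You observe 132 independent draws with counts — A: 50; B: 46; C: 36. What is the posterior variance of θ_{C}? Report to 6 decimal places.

The Dirichlet prior is conjugate to the Multinomial likelihood: each posterior αⱼ = prior αⱼ + observed count nⱼ.
Posterior concentration: (53.0, 50.8, 41.2), total = 145.0.
Var[θ_j] = α_j(Σα−α_j)/((Σα)²(Σα+1)) = 41.2·103.8/(145.0²·146.0) = 0.001393.

0.001393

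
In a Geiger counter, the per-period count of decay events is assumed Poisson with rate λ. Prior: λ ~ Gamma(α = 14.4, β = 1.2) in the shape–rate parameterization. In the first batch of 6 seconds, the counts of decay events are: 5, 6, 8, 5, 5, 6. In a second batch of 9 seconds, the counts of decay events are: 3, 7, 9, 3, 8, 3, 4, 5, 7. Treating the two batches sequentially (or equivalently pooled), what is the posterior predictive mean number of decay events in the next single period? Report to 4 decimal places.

With a Gamma(shape α, rate β) prior, the Poisson likelihood is conjugate: the posterior is Gamma(α + ΣXᵢ, β + n).
Batch 1: sum of counts S = 35 over n = 6 seconds.
After batch 1: Gamma(α+S, β+n) = Gamma(14.4+35, 1.2+6) = Gamma(49.4, 7.2).
Batch 2: sum of counts S = 49 over n = 9 seconds.
After batch 2: Gamma(α+S, β+n) = Gamma(49.4+49, 7.2+9) = Gamma(98.4, 16.2).
The predictive distribution for one future period is NegBinom with mean α/β = 6.0741.

6.0741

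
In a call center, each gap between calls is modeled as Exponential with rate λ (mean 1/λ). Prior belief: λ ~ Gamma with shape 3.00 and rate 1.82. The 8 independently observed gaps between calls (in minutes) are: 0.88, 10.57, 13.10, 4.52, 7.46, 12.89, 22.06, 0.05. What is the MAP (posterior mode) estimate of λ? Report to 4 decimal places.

With a Gamma(shape α, rate β) prior on the exponential rate λ, the posterior after n observations with total T = Σxᵢ is Gamma(α+n, β+T).
Sum of observations T = 71.53 minutes; n = 8.
Posterior: Gamma(3.00+8, 1.82+71.53) = Gamma(11.00, 73.35).
Mode = (α−1)/β = 0.1363.

0.1363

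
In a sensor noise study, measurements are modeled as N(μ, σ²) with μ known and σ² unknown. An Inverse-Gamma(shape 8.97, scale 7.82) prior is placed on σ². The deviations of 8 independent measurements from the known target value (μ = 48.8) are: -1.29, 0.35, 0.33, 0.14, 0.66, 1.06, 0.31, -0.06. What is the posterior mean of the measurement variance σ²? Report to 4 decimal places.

With known mean μ and an Inverse-Gamma(α, β) prior on σ², the Normal likelihood is conjugate: posterior is Inv-Gamma(α + n/2, β + Σ(xᵢ−μ)²/2).
Σ(xᵢ−μ)² = (-1.29)² + (0.35)² + (0.33)² + (0.14)² + (0.66)² + (1.06)² + (0.31)² + (-0.06)² = 3.5740.
Posterior: Inv-Gamma(8.97 + 8/2, 7.82 + 3.5740/2) = Inv-Gamma(12.97, 9.60700).
E[σ²|data] = β/(α−1) = 9.60700/11.97 = 0.8026.

0.8026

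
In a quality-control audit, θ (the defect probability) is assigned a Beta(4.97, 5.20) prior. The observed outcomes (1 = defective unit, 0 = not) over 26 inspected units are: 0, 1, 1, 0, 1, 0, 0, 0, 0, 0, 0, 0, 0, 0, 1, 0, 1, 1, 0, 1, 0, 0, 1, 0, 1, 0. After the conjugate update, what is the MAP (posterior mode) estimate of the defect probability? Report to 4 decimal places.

The Beta prior is conjugate to a Binomial/Bernoulli likelihood; the update adds successes to α and failures to β.
Posterior: Beta(α+k, β+n−k) = Beta(4.97+9, 5.20+17) = Beta(13.97, 22.20).
Mode of Beta(a,b) for a,b>1 is (a−1)/(a+b−2) = 12.97/34.17 = 0.3796.

0.3796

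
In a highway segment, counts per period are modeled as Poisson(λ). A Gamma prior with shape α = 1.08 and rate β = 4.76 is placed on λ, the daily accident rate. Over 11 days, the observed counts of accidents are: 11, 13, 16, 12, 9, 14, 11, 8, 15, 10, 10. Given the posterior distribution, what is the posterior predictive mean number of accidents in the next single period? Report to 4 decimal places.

With a Gamma(shape α, rate β) prior, the Poisson likelihood is conjugate: the posterior is Gamma(α + ΣXᵢ, β + n).
Sum of counts S = 129 over n = 11 days.
Posterior: Gamma(α+S, β+n) = Gamma(1.08+129, 4.76+11) = Gamma(130.08, 15.76).
The predictive distribution for one future period is NegBinom with mean α/β = 8.2538.

8.2538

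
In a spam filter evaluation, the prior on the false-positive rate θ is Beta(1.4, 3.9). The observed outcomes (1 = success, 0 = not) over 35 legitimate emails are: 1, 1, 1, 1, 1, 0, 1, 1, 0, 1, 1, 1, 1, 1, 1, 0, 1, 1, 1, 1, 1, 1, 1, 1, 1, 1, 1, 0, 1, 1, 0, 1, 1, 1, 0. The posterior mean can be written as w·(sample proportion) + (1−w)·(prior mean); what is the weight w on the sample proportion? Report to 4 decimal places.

0.8685

The Beta prior is conjugate to a Binomial/Bernoulli likelihood; the update adds successes to α and failures to β.
Posterior mean = (α₀+k)/(α₀+β₀+n) = [n/(α₀+β₀+n)]·(k/n) + [(α₀+β₀)/(α₀+β₀+n)]·α₀/(α₀+β₀), so only n and the prior enter the weight.
The weight on the data is w = n/(α₀+β₀+n) = 35/(1.4+3.9+35) = 35/40.3 = 0.8685.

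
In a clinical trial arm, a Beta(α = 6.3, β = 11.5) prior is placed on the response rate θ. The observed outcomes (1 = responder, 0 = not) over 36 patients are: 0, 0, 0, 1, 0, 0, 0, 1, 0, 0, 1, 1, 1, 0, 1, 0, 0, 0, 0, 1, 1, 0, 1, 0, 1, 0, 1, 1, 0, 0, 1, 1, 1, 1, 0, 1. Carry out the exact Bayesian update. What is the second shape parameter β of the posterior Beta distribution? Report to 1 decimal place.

30.5

The Beta prior is conjugate to a Binomial/Bernoulli likelihood; the update adds successes to α and failures to β.
Posterior: Beta(α+k, β+n−k) = Beta(6.3+17, 11.5+19) = Beta(23.3, 30.5).
Posterior β = 30.5.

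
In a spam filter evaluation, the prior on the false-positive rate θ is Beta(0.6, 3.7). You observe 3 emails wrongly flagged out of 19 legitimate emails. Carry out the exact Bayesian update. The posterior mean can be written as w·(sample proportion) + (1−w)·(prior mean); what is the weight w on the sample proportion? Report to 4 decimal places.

The Beta prior is conjugate to a Binomial/Bernoulli likelihood; the update adds successes to α and failures to β.
Posterior mean = (α₀+k)/(α₀+β₀+n) = [n/(α₀+β₀+n)]·(k/n) + [(α₀+β₀)/(α₀+β₀+n)]·α₀/(α₀+β₀), so only n and the prior enter the weight.
The weight on the data is w = n/(α₀+β₀+n) = 19/(0.6+3.7+19) = 19/23.3 = 0.8155.

0.8155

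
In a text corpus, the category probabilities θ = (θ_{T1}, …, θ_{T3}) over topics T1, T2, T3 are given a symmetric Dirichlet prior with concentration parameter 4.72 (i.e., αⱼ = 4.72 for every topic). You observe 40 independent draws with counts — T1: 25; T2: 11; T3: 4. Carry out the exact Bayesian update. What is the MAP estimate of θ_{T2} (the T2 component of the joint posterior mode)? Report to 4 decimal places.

0.2877

The Dirichlet prior is conjugate to the Multinomial likelihood: each posterior αⱼ = prior αⱼ + observed count nⱼ.
Posterior concentration: (29.72, 15.72, 8.72), total = 54.16.
Joint mode component: (α_{T2}−1)/(Σα−K) = 14.72/51.16 = 0.2877.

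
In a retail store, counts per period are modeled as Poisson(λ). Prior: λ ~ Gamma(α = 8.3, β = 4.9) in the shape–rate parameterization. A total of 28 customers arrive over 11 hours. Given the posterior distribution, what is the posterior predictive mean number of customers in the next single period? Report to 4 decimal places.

With a Gamma(shape α, rate β) prior, the Poisson likelihood is conjugate: the posterior is Gamma(α + ΣXᵢ, β + n).
Posterior: Gamma(α+S, β+n) = Gamma(8.3+28, 4.9+11) = Gamma(36.3, 15.9).
The predictive distribution for one future period is NegBinom with mean α/β = 2.2830.

2.2830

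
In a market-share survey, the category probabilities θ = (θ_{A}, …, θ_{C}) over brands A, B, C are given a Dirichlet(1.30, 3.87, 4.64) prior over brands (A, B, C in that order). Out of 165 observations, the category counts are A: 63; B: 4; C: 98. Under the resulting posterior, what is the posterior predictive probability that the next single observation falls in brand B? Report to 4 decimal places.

0.0450

The Dirichlet prior is conjugate to the Multinomial likelihood: each posterior αⱼ = prior αⱼ + observed count nⱼ.
Posterior concentration: (64.30, 7.87, 102.64), total = 174.81.
P(next = B | data) = α_{B}/Σα = 0.0450.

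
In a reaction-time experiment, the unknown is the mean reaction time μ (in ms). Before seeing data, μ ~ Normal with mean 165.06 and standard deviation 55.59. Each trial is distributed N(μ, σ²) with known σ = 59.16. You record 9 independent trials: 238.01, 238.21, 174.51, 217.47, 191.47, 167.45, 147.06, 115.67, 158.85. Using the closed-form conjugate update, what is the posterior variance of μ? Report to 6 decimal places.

For Normal data with known variance σ², a Normal(μ₀, σ₀²) prior on μ is conjugate. Posterior precision = 1/σ₀² + n/σ²; posterior mean is the precision-weighted average of μ₀ and x̄.
σ₀² = 55.59² = 3090.2481, σ² = 59.16² = 3499.9056; σ² + n·σ₀² = 3499.9056 + 9·3090.2481 = 31312.1385.
Posterior precision = 1/σ₀² + n/σ² = 1/3090.2481 + 9/3499.9056 = (σ² + n·σ₀²)/(σ₀²σ²) = 31312.1385/(3090.2481·3499.9056); posterior variance σₙ² = σ₀²σ²/(σ² + n·σ₀²) = 3090.2481·3499.9056/31312.1385 = 345.411625.

345.411625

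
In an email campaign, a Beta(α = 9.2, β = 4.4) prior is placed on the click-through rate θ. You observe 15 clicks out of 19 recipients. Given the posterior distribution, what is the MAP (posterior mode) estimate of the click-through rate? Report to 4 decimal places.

The Beta prior is conjugate to a Binomial/Bernoulli likelihood; the update adds successes to α and failures to β.
Posterior: Beta(α+k, β+n−k) = Beta(9.2+15, 4.4+4) = Beta(24.2, 8.4).
Mode of Beta(a,b) for a,b>1 is (a−1)/(a+b−2) = 23.2/30.6 = 0.7582.

0.7582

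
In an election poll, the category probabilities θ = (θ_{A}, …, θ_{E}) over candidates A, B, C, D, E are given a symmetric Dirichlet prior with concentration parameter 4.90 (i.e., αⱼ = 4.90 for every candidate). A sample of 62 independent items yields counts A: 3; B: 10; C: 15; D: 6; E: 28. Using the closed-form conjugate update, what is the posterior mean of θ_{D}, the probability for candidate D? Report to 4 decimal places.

The Dirichlet prior is conjugate to the Multinomial likelihood: each posterior αⱼ = prior αⱼ + observed count nⱼ.
Posterior concentration: (7.90, 14.90, 19.90, 10.90, 32.90), total = 86.50.
E[θ_{D}|data] = α_{D}/Σα = 10.90/86.50 = 0.1260.

0.1260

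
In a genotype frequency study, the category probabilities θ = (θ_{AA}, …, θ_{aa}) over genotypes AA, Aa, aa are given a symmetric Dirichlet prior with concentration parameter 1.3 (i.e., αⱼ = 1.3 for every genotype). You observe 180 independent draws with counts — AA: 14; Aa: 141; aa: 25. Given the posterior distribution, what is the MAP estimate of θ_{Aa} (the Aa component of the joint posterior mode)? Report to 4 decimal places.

The Dirichlet prior is conjugate to the Multinomial likelihood: each posterior αⱼ = prior αⱼ + observed count nⱼ.
Posterior concentration: (15.3, 142.3, 26.3), total = 183.9.
Joint mode component: (α_{Aa}−1)/(Σα−K) = 141.3/180.9 = 0.7811.

0.7811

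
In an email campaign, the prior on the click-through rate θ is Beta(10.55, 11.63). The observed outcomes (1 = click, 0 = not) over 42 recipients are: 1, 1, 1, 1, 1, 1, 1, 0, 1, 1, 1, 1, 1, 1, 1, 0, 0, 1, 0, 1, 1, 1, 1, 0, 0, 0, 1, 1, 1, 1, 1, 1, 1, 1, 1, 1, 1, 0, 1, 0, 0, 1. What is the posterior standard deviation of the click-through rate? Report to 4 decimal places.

0.0585

The Beta prior is conjugate to a Binomial/Bernoulli likelihood; the update adds successes to α and failures to β.
Posterior: Beta(α+k, β+n−k) = Beta(10.55+32, 11.63+10) = Beta(42.55, 21.63).
Var = αβ/((α+β)²(α+β+1)) = 42.55·21.63/(64.18²·65.18) = 0.00342801; SD = √0.00342801 = 0.0585.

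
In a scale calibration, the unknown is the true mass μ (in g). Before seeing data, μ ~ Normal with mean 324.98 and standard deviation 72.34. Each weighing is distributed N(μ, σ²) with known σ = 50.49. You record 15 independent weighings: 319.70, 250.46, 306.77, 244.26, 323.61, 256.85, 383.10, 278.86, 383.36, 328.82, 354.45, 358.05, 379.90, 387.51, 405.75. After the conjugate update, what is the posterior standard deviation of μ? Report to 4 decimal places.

For Normal data with known variance σ², a Normal(μ₀, σ₀²) prior on μ is conjugate. Posterior precision = 1/σ₀² + n/σ²; posterior mean is the precision-weighted average of μ₀ and x̄.
σ₀² = 72.34² = 5233.0756, σ² = 50.49² = 2549.2401; σ² + n·σ₀² = 2549.2401 + 15·5233.0756 = 81045.3741.
Posterior precision = 1/σ₀² + n/σ² = 1/5233.0756 + 15/2549.2401 = (σ² + n·σ₀²)/(σ₀²σ²) = 81045.3741/(5233.0756·2549.2401); posterior variance σₙ² = σ₀²σ²/(σ² + n·σ₀²) = 5233.0756·2549.2401/81045.3741 = 164.603672.
Posterior SD = √σₙ² = √(5233.0756·2549.2401/81045.3741) = 12.8298.

12.8298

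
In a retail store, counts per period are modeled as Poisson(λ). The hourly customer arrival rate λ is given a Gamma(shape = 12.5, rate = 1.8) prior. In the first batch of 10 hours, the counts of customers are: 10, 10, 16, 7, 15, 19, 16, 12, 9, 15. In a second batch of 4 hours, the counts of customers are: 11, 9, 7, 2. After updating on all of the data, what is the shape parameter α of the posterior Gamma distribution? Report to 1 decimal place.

170.5

With a Gamma(shape α, rate β) prior, the Poisson likelihood is conjugate: the posterior is Gamma(α + ΣXᵢ, β + n).
Batch 1: sum of counts S = 129 over n = 10 hours.
After batch 1: Gamma(α+S, β+n) = Gamma(12.5+129, 1.8+10) = Gamma(141.5, 11.8).
Batch 2: sum of counts S = 29 over n = 4 hours.
After batch 2: Gamma(α+S, β+n) = Gamma(141.5+29, 11.8+4) = Gamma(170.5, 15.8).
Posterior α = 170.5.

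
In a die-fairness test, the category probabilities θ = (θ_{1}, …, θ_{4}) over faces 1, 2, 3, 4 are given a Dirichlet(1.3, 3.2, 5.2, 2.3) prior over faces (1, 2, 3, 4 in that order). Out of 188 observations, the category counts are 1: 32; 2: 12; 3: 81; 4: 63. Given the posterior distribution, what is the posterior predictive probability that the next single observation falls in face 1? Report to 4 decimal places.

The Dirichlet prior is conjugate to the Multinomial likelihood: each posterior αⱼ = prior αⱼ + observed count nⱼ.
Posterior concentration: (33.3, 15.2, 86.2, 65.3), total = 200.0.
P(next = 1 | data) = α_{1}/Σα = 0.1665.

0.1665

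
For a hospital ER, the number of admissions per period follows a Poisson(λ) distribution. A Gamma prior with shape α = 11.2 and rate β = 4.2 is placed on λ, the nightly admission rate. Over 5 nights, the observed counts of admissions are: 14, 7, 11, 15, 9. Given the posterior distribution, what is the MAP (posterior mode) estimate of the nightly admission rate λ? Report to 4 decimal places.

7.1957

With a Gamma(shape α, rate β) prior, the Poisson likelihood is conjugate: the posterior is Gamma(α + ΣXᵢ, β + n).
Sum of counts S = 56 over n = 5 nights.
Posterior: Gamma(α+S, β+n) = Gamma(11.2+56, 4.2+5) = Gamma(67.2, 9.2).
Mode of Gamma(α,β) for α≥1 is (α−1)/β = 66.2/9.2 = 7.1957.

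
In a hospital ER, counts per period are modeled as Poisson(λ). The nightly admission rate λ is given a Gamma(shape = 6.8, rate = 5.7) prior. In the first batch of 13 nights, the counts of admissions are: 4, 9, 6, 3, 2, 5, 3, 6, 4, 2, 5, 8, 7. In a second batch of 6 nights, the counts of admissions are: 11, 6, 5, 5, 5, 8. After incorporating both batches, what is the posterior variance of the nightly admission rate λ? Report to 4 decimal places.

0.1816

With a Gamma(shape α, rate β) prior, the Poisson likelihood is conjugate: the posterior is Gamma(α + ΣXᵢ, β + n).
Batch 1: sum of counts S = 64 over n = 13 nights.
After batch 1: Gamma(α+S, β+n) = Gamma(6.8+64, 5.7+13) = Gamma(70.8, 18.7).
Batch 2: sum of counts S = 40 over n = 6 nights.
After batch 2: Gamma(α+S, β+n) = Gamma(70.8+40, 18.7+6) = Gamma(110.8, 24.7).
Var = α/β² = 110.8/24.7² = 0.1816.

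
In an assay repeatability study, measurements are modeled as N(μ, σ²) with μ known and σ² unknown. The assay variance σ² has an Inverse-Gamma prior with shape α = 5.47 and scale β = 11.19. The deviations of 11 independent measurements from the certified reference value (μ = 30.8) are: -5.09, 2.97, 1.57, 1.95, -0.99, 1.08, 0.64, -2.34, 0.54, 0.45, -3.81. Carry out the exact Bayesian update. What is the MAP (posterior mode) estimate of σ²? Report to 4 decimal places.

With known mean μ and an Inverse-Gamma(α, β) prior on σ², the Normal likelihood is conjugate: posterior is Inv-Gamma(α + n/2, β + Σ(xᵢ−μ)²/2).
Σ(xᵢ−μ)² = (-5.09)² + (2.97)² + (1.57)² + (1.95)² + (-0.99)² + (1.08)² + (0.64)² + (-2.34)² + (0.54)² + (0.45)² + (-3.81)² = 64.0383.
Posterior: Inv-Gamma(5.47 + 11/2, 11.19 + 64.0383/2) = Inv-Gamma(10.97, 43.20915).
Mode = β/(α+1) = 43.20915/11.97 = 3.6098.

3.6098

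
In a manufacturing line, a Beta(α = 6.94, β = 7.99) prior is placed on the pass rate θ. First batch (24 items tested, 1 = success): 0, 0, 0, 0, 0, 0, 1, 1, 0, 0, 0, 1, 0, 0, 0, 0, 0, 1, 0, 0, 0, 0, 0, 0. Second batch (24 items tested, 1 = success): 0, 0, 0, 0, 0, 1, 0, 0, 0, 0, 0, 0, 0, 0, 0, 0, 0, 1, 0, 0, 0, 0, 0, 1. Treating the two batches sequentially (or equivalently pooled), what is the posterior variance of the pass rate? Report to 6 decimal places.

The Beta prior is conjugate to a Binomial/Bernoulli likelihood; the update adds successes to α and failures to β.
After batch 1: Beta(6.94+4, 7.99+20) = Beta(10.94, 27.99).
After batch 2: Beta(10.94+3, 27.99+21) = Beta(13.94, 48.99).
Var = αβ/((α+β)²(α+β+1)) = 13.94·48.99/(62.93²·63.93) = 0.002697.

0.002697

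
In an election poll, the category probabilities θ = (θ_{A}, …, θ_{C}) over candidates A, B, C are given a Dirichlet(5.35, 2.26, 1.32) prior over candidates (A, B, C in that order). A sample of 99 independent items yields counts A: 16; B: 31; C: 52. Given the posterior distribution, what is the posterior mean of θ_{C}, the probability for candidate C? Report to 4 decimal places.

0.4940

The Dirichlet prior is conjugate to the Multinomial likelihood: each posterior αⱼ = prior αⱼ + observed count nⱼ.
Posterior concentration: (21.35, 33.26, 53.32), total = 107.93.
E[θ_{C}|data] = α_{C}/Σα = 53.32/107.93 = 0.4940.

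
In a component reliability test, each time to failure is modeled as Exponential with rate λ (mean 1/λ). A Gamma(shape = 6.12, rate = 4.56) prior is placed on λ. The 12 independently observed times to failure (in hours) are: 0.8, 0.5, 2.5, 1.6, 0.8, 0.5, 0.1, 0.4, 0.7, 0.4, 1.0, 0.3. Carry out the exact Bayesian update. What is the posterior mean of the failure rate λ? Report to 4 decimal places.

With a Gamma(shape α, rate β) prior on the exponential rate λ, the posterior after n observations with total T = Σxᵢ is Gamma(α+n, β+T).
Sum of observations T = 9.6 hours; n = 12.
Posterior: Gamma(6.12+12, 4.56+9.6) = Gamma(18.12, 14.16).
Posterior mean of λ = α/β = 18.12/14.16 = 1.2797.

1.2797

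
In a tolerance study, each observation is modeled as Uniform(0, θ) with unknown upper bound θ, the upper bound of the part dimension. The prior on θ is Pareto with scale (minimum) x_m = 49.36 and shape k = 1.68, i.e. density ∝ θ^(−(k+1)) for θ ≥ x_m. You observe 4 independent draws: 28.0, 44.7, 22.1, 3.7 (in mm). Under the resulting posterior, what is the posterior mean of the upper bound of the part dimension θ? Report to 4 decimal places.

A Pareto(scale x_m, shape k) prior on the upper bound θ of Uniform(0, θ) is conjugate: posterior is Pareto(max(x_m, max xᵢ), k + n).
Sample maximum = 44.7; prior scale x_m = 49.36 → posterior scale = max = 49.36.
Posterior shape = 1.68 + 4 = 5.68.
E[θ|data] = k·x_m/(k−1) = 5.68·49.36/4.68 = 59.9070.

59.9070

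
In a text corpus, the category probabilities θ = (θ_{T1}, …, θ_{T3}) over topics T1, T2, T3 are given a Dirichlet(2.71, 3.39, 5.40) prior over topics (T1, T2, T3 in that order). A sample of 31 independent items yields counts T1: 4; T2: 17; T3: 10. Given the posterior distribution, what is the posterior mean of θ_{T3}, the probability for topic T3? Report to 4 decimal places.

0.3624

The Dirichlet prior is conjugate to the Multinomial likelihood: each posterior αⱼ = prior αⱼ + observed count nⱼ.
Posterior concentration: (6.71, 20.39, 15.40), total = 42.50.
E[θ_{T3}|data] = α_{T3}/Σα = 15.40/42.50 = 0.3624.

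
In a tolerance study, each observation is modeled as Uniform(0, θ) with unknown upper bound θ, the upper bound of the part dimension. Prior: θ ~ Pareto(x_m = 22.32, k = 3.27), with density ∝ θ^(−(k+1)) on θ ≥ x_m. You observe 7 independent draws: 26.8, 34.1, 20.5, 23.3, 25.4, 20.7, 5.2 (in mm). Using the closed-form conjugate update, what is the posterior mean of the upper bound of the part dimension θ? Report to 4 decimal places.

A Pareto(scale x_m, shape k) prior on the upper bound θ of Uniform(0, θ) is conjugate: posterior is Pareto(max(x_m, max xᵢ), k + n).
Sample maximum = 34.1; prior scale x_m = 22.32 → posterior scale = max = 34.10.
Posterior shape = 3.27 + 7 = 10.27.
E[θ|data] = k·x_m/(k−1) = 10.27·34.10/9.27 = 37.7785.

37.7785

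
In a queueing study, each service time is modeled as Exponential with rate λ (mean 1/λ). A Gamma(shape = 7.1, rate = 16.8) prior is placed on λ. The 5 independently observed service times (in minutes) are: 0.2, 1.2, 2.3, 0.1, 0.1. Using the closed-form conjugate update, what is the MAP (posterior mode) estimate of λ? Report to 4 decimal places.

With a Gamma(shape α, rate β) prior on the exponential rate λ, the posterior after n observations with total T = Σxᵢ is Gamma(α+n, β+T).
Sum of observations T = 3.9 minutes; n = 5.
Posterior: Gamma(7.1+5, 16.8+3.9) = Gamma(12.1, 20.7).
Mode = (α−1)/β = 0.5362.

0.5362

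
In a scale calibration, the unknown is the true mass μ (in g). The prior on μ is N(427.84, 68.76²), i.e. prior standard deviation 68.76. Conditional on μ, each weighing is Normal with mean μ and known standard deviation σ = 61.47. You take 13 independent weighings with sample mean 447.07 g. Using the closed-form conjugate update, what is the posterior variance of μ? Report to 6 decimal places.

273.824663

For Normal data with known variance σ², a Normal(μ₀, σ₀²) prior on μ is conjugate. Posterior precision = 1/σ₀² + n/σ²; posterior mean is the precision-weighted average of μ₀ and x̄.
σ₀² = 68.76² = 4727.9376, σ² = 61.47² = 3778.5609; σ² + n·σ₀² = 3778.5609 + 13·4727.9376 = 65241.7497.
Posterior precision = 1/σ₀² + n/σ² = 1/4727.9376 + 13/3778.5609 = (σ² + n·σ₀²)/(σ₀²σ²) = 65241.7497/(4727.9376·3778.5609); posterior variance σₙ² = σ₀²σ²/(σ² + n·σ₀²) = 4727.9376·3778.5609/65241.7497 = 273.824663.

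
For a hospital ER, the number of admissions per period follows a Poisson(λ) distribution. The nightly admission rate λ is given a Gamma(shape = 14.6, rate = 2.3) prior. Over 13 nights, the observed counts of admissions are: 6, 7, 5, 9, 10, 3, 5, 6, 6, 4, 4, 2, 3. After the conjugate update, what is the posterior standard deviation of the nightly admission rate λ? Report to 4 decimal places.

With a Gamma(shape α, rate β) prior, the Poisson likelihood is conjugate: the posterior is Gamma(α + ΣXᵢ, β + n).
Sum of counts S = 70 over n = 13 nights.
Posterior: Gamma(α+S, β+n) = Gamma(14.6+70, 2.3+13) = Gamma(84.6, 15.3).
SD = √α/β = √84.6/15.3 = 0.6012.

0.6012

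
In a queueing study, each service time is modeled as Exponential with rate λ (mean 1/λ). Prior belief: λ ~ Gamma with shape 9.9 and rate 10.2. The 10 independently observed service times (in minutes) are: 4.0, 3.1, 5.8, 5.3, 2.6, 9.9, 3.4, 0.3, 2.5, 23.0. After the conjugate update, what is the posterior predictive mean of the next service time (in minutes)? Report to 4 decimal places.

3.7090

With a Gamma(shape α, rate β) prior on the exponential rate λ, the posterior after n observations with total T = Σxᵢ is Gamma(α+n, β+T).
Sum of observations T = 59.9 minutes; n = 10.
Posterior: Gamma(9.9+10, 10.2+59.9) = Gamma(19.9, 70.1).
The predictive distribution for the next observation is Lomax; its mean is β/(α−1) = 70.1/18.9 = 3.7090.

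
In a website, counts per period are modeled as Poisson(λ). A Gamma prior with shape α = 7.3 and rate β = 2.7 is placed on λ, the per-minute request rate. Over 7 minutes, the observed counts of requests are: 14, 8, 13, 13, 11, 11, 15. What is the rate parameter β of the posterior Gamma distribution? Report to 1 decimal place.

9.7

With a Gamma(shape α, rate β) prior, the Poisson likelihood is conjugate: the posterior is Gamma(α + ΣXᵢ, β + n).
Sum of counts S = 85 over n = 7 minutes.
Posterior: Gamma(α+S, β+n) = Gamma(7.3+85, 2.7+7) = Gamma(92.3, 9.7).
Posterior β = 9.7.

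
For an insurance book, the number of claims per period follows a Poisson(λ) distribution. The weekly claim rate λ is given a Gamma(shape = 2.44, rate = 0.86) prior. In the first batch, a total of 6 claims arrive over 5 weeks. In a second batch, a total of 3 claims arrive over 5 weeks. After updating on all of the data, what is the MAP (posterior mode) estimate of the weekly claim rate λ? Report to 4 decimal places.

With a Gamma(shape α, rate β) prior, the Poisson likelihood is conjugate: the posterior is Gamma(α + ΣXᵢ, β + n).
After batch 1: Gamma(α+S, β+n) = Gamma(2.44+6, 0.86+5) = Gamma(8.44, 5.86).
After batch 2: Gamma(α+S, β+n) = Gamma(8.44+3, 5.86+5) = Gamma(11.44, 10.86).
Mode of Gamma(α,β) for α≥1 is (α−1)/β = 10.44/10.86 = 0.9613.

0.9613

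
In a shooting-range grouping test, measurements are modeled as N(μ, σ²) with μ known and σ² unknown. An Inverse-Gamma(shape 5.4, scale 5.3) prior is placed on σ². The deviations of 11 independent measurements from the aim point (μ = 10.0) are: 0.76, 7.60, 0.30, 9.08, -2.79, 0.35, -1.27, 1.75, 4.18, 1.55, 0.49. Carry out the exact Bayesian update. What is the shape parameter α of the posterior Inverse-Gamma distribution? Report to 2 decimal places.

With known mean μ and an Inverse-Gamma(α, β) prior on σ², the Normal likelihood is conjugate: posterior is Inv-Gamma(α + n/2, β + Σ(xᵢ−μ)²/2).
Σ(xᵢ−μ)² = (0.76)² + (7.60)² + (0.30)² + (9.08)² + (-2.79)² + (0.35)² + (-1.27)² + (1.75)² + (4.18)² + (1.55)² + (0.49)² = 173.5710.
Posterior: Inv-Gamma(5.4 + 11/2, 5.3 + 173.5710/2) = Inv-Gamma(10.90, 92.08550).
Posterior α = 10.90.

10.90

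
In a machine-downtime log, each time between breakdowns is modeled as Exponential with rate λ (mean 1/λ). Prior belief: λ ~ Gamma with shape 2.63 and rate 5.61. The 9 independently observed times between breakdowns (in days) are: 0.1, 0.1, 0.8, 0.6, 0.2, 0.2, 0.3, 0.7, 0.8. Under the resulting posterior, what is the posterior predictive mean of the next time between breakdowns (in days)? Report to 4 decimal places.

With a Gamma(shape α, rate β) prior on the exponential rate λ, the posterior after n observations with total T = Σxᵢ is Gamma(α+n, β+T).
Sum of observations T = 3.8 days; n = 9.
Posterior: Gamma(2.63+9, 5.61+3.8) = Gamma(11.63, 9.41).
The predictive distribution for the next observation is Lomax; its mean is β/(α−1) = 9.41/10.63 = 0.8852.

0.8852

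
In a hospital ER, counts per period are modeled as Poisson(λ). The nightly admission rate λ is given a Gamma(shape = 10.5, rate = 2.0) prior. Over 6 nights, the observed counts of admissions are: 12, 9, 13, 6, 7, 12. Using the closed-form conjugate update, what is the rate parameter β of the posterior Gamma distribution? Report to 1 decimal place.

With a Gamma(shape α, rate β) prior, the Poisson likelihood is conjugate: the posterior is Gamma(α + ΣXᵢ, β + n).
Sum of counts S = 59 over n = 6 nights.
Posterior: Gamma(α+S, β+n) = Gamma(10.5+59, 2.0+6) = Gamma(69.5, 8.0).
Posterior β = 8.0.

8.0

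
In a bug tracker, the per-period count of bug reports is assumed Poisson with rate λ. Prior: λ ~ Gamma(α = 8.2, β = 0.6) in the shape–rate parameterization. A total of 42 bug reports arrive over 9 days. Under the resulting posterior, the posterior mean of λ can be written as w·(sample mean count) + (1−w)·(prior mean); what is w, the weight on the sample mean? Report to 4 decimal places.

0.9375

With a Gamma(shape α, rate β) prior, the Poisson likelihood is conjugate: the posterior is Gamma(α + ΣXᵢ, β + n).
Posterior mean = (α₀+S)/(β₀+n) = [n/(β₀+n)]·(S/n) + [β₀/(β₀+n)]·(α₀/β₀), so only n and β₀ enter the weight.
Weight on data w = n/(β₀+n) = 9/(0.6+9) = 9/9.6 = 0.9375.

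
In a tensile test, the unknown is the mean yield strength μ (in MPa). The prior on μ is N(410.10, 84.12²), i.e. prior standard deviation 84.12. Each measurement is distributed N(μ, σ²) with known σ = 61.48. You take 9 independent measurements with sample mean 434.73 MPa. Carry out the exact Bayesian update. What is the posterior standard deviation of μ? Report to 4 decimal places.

For Normal data with known variance σ², a Normal(μ₀, σ₀²) prior on μ is conjugate. Posterior precision = 1/σ₀² + n/σ²; posterior mean is the precision-weighted average of μ₀ and x̄.
σ₀² = 84.12² = 7076.1744, σ² = 61.48² = 3779.7904; σ² + n·σ₀² = 3779.7904 + 9·7076.1744 = 67465.36.
Posterior precision = 1/σ₀² + n/σ² = 1/7076.1744 + 9/3779.7904 = (σ² + n·σ₀²)/(σ₀²σ²) = 67465.36/(7076.1744·3779.7904); posterior variance σₙ² = σ₀²σ²/(σ² + n·σ₀²) = 7076.1744·3779.7904/67465.36 = 396.447244.
Posterior SD = √σₙ² = √(7076.1744·3779.7904/67465.36) = 19.9110.

19.9110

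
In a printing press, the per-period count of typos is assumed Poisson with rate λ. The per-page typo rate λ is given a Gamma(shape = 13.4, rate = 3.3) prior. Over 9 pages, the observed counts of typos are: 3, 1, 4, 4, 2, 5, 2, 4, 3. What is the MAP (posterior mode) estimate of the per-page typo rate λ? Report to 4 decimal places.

With a Gamma(shape α, rate β) prior, the Poisson likelihood is conjugate: the posterior is Gamma(α + ΣXᵢ, β + n).
Sum of counts S = 28 over n = 9 pages.
Posterior: Gamma(α+S, β+n) = Gamma(13.4+28, 3.3+9) = Gamma(41.4, 12.3).
Mode of Gamma(α,β) for α≥1 is (α−1)/β = 40.4/12.3 = 3.2846.

3.2846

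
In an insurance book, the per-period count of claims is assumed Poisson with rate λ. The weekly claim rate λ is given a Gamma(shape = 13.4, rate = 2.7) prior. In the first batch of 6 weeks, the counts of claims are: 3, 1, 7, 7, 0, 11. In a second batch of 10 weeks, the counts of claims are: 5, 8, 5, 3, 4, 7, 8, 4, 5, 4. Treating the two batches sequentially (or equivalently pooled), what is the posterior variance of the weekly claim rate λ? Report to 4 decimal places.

0.2728

With a Gamma(shape α, rate β) prior, the Poisson likelihood is conjugate: the posterior is Gamma(α + ΣXᵢ, β + n).
Batch 1: sum of counts S = 29 over n = 6 weeks.
After batch 1: Gamma(α+S, β+n) = Gamma(13.4+29, 2.7+6) = Gamma(42.4, 8.7).
Batch 2: sum of counts S = 53 over n = 10 weeks.
After batch 2: Gamma(α+S, β+n) = Gamma(42.4+53, 8.7+10) = Gamma(95.4, 18.7).
Var = α/β² = 95.4/18.7² = 0.2728.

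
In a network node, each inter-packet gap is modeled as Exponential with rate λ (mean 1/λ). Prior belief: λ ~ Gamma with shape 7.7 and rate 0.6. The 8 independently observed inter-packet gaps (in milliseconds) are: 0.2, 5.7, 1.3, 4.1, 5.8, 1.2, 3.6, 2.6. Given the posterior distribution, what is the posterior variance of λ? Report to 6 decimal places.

0.024920

With a Gamma(shape α, rate β) prior on the exponential rate λ, the posterior after n observations with total T = Σxᵢ is Gamma(α+n, β+T).
Sum of observations T = 24.5 milliseconds; n = 8.
Posterior: Gamma(7.7+8, 0.6+24.5) = Gamma(15.7, 25.1).
Var = α/β² = 0.024920.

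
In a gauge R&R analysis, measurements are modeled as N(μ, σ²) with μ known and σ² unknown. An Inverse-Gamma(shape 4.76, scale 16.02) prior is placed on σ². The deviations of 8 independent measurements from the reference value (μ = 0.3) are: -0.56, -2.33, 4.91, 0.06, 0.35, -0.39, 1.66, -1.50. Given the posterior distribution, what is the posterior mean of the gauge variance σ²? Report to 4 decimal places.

With known mean μ and an Inverse-Gamma(α, β) prior on σ², the Normal likelihood is conjugate: posterior is Inv-Gamma(α + n/2, β + Σ(xᵢ−μ)²/2).
Σ(xᵢ−μ)² = (-0.56)² + (-2.33)² + (4.91)² + (0.06)² + (0.35)² + (-0.39)² + (1.66)² + (-1.50)² = 35.1344.
Posterior: Inv-Gamma(4.76 + 8/2, 16.02 + 35.1344/2) = Inv-Gamma(8.76, 33.58720).
E[σ²|data] = β/(α−1) = 33.58720/7.76 = 4.3282.

4.3282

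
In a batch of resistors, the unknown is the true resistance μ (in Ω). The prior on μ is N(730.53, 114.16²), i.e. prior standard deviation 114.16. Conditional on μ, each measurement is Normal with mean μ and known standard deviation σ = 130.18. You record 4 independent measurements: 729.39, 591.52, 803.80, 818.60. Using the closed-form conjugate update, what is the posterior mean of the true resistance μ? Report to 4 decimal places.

734.5278

For Normal data with known variance σ², a Normal(μ₀, σ₀²) prior on μ is conjugate. Posterior precision = 1/σ₀² + n/σ²; posterior mean is the precision-weighted average of μ₀ and x̄.
Σxᵢ = 729.39 + 591.52 + 803.80 + 818.60 = 2943.31, so n·x̄ = 2943.31.
σ₀² = 114.16² = 13032.5056, σ² = 130.18² = 16946.8324; σ² + n·σ₀² = 16946.8324 + 4·13032.5056 = 69076.8548.
Posterior mean = (μ₀/σ₀² + n·x̄/σ²)/(1/σ₀² + n/σ²) = (σ²·μ₀ + σ₀²·n·x̄)/(σ² + n·σ₀²) = (16946.8324·730.53 + 13032.5056·2943.31)/69076.8548 = 50738873.530708/69076.8548 = 734.5278.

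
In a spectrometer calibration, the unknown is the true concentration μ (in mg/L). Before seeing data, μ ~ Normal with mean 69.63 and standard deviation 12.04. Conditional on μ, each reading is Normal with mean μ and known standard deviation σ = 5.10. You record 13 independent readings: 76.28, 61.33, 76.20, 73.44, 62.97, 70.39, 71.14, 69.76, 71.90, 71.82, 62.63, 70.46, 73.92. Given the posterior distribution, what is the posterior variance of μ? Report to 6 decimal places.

For Normal data with known variance σ², a Normal(μ₀, σ₀²) prior on μ is conjugate. Posterior precision = 1/σ₀² + n/σ²; posterior mean is the precision-weighted average of μ₀ and x̄.
σ₀² = 12.04² = 144.9616, σ² = 5.10² = 26.01; σ² + n·σ₀² = 26.01 + 13·144.9616 = 1910.5108.
Posterior precision = 1/σ₀² + n/σ² = 1/144.9616 + 13/26.01 = (σ² + n·σ₀²)/(σ₀²σ²) = 1910.5108/(144.9616·26.01); posterior variance σₙ² = σ₀²σ²/(σ² + n·σ₀²) = 144.9616·26.01/1910.5108 = 1.973530.

1.973530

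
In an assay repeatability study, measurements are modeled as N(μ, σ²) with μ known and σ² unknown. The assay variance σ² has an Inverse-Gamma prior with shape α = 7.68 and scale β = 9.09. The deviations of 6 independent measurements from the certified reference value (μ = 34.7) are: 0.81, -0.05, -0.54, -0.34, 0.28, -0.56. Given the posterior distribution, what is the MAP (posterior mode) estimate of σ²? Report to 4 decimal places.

With known mean μ and an Inverse-Gamma(α, β) prior on σ², the Normal likelihood is conjugate: posterior is Inv-Gamma(α + n/2, β + Σ(xᵢ−μ)²/2).
Σ(xᵢ−μ)² = (0.81)² + (-0.05)² + (-0.54)² + (-0.34)² + (0.28)² + (-0.56)² = 1.4578.
Posterior: Inv-Gamma(7.68 + 6/2, 9.09 + 1.4578/2) = Inv-Gamma(10.68, 9.81890).
Mode = β/(α+1) = 9.81890/11.68 = 0.8407.

0.8407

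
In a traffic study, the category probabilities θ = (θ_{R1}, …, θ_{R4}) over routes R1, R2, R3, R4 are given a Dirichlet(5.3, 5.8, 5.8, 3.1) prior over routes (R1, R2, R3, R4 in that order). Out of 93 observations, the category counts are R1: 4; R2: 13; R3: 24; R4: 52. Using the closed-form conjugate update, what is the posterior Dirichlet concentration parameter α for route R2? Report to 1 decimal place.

The Dirichlet prior is conjugate to the Multinomial likelihood: each posterior αⱼ = prior αⱼ + observed count nⱼ.
Posterior concentration: (9.3, 18.8, 29.8, 55.1), total = 113.0.
α_{R2} = 5.8 + 13 = 18.8.

18.8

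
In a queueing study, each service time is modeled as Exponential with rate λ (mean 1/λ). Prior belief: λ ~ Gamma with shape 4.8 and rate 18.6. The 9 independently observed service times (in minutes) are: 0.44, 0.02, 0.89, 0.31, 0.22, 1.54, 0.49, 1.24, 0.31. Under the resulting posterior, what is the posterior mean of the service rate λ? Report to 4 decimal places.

With a Gamma(shape α, rate β) prior on the exponential rate λ, the posterior after n observations with total T = Σxᵢ is Gamma(α+n, β+T).
Sum of observations T = 5.46 minutes; n = 9.
Posterior: Gamma(4.8+9, 18.6+5.46) = Gamma(13.8, 24.06).
Posterior mean of λ = α/β = 13.8/24.06 = 0.5736.

0.5736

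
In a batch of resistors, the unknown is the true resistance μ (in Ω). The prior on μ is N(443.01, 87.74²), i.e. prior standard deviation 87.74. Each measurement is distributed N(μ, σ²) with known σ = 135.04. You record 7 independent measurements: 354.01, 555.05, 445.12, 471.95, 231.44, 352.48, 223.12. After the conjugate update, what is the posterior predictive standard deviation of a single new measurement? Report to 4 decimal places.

142.0642

For Normal data with known variance σ², a Normal(μ₀, σ₀²) prior on μ is conjugate. Posterior precision = 1/σ₀² + n/σ²; posterior mean is the precision-weighted average of μ₀ and x̄.
σ₀² = 87.74² = 7698.3076, σ² = 135.04² = 18235.8016; σ² + n·σ₀² = 18235.8016 + 7·7698.3076 = 72123.9548.
Posterior precision = 1/σ₀² + n/σ² = 1/7698.3076 + 7/18235.8016 = (σ² + n·σ₀²)/(σ₀²σ²) = 72123.9548/(7698.3076·18235.8016); posterior variance σₙ² = σ₀²σ²/(σ² + n·σ₀²) = 7698.3076·18235.8016/72123.9548 = 1946.438052.
Predictive variance for one new observation = σₙ² + σ² = 7698.3076·18235.8016/72123.9548 + 18235.8016 = σ²·(σ₀² + 72123.9548)/72123.9548 = 18235.8016·79822.2624/72123.9548 = 20182.239652; SD = √(18235.8016·79822.2624/72123.9548) = 142.0642.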